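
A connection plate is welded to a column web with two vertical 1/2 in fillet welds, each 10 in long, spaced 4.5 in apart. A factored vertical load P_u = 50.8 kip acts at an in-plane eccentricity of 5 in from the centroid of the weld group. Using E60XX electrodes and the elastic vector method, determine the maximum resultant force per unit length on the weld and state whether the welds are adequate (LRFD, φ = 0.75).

f_max ≈ 6.66 kip/in; adequate

E60XX → F_EXX = 60 ksi.
Total weld length L_w = 20 in. Treat welds as unit-width lines.
Polar moment about centroid: J = 2[d³/12 + d(b/2)²] = 2[10³/12 + 10×2.25²] = 267.9 in³.
Direct shear f_v = P/L_w = 50.8 / 20 = 2.54 kip/in (vertical).
Torsion M = P·e = 50.8 × 5 = 254 kip·in.
Critical point at (x, y) = (2.25, 5) from centroid. f_tx = M·y/J = 4.74 kip/in; f_ty = M·x/J = 2.133 kip/in.
Resultant f_max = √[f_tx² + (f_v + f_ty)²] = √[4.74² + (2.54 + 2.133)²] = 6.656 kip/in.
Capacity per unit length: φr_n = 0.75 × 0.6 × 60 × (0.707 × 0.5) = 9.544 kip/in.
6.656 ≤ 9.544 → adequate.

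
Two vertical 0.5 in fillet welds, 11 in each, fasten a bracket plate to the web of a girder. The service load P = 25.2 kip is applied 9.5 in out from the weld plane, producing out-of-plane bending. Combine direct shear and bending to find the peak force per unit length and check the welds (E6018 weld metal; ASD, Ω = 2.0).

f_max ≈ 6.05 kip/in; adequate

E60XX → F_EXX = 60 ksi.
L_w = 2 × 11 = 22 in; section modulus (unit throat) S = 2 × L²/6 = 40.33 in².
Direct shear f_v = P/L_w = 25.2/22 = 1.145 kip/in.
Moment M = P × e = 25.2 × 9.5 = 239.4 kip·in; bending f_b = M/S = 5.936 kip/in.
f_max = √(f_v² + f_b²) = √(1.145² + 5.936²) = 6.045 kip/in.
r_n/Ω = (1/2.0) × 0.6 × 60 × (0.707 × 0.5) = 6.363 kip/in → adequate.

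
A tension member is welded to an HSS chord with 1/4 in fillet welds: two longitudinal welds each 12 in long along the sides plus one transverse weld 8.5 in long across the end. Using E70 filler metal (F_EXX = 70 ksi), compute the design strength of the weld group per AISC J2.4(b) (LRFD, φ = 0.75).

t_e = 0.707 × 0.25 = 0.1767 in.
R_nwl = 0.6 × 70 × 0.1767 × 24 = 178.2 kip (longitudinal, 2 welds).
R_nwt = 0.6 × 70 × 0.1767 × 8.5 = 63.1 kip (transverse, base value).
(i) R_nwl + R_nwt = 241.3 kip; (ii) 0.85 R_nwl + 1.5 R_nwt = 246.1 kip.
R_n = max = 246.1 kip [governs: (ii)]; φR_n = 184.6 kip.

φR_n ≈ 185 kip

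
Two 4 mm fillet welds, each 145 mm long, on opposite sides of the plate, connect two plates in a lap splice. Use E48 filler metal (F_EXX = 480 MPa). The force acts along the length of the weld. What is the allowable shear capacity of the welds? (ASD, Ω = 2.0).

R_n/Ω ≈ 118 kN

Effective throat t_e = 0.707 × 4 = 2.828 mm.
Total length L = 290 mm; A_we = 2.828 × 290 = 820.1 mm².
F_nw = 0.6 F_EXX = 0.6 × 480 = 288 MPa.
R_n = 288 × 820.1 × 10⁻³ = 236.2 kN; R_n/Ω = 236.2/2.0 = 118.1 kN.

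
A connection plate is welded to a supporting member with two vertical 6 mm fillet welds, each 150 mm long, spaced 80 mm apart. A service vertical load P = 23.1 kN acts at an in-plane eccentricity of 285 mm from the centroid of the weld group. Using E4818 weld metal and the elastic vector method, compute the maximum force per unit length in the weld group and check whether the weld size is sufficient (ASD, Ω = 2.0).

f_max ≈ 577 N/mm; adequate

E48XX → F_EXX = 480 MPa.
Total weld length L_w = 300 mm. Treat welds as unit-width lines.
Polar moment about centroid: J = 2[d³/12 + d(b/2)²] = 2[150³/12 + 150×40²] = 1042000 mm³.
Direct shear f_v = P/L_w = 23.1×10³ / 300 = 77 N/mm (vertical).
Torsion M = P·e = 23.1×10³ × 285 = 6583500 N·mm.
Critical point at (x, y) = (40, 75) from centroid. f_tx = M·y/J = 473.6 N/mm; f_ty = M·x/J = 252.6 N/mm.
Resultant f_max = √[f_tx² + (f_v + f_ty)²] = √[473.6² + (77 + 252.6)²] = 577 N/mm.
Capacity per unit length: r_n/Ω = (1/2.0) × 0.6 × 480 × (0.707 × 6) = 610.8 N/mm.
577 ≤ 610.8 → adequate.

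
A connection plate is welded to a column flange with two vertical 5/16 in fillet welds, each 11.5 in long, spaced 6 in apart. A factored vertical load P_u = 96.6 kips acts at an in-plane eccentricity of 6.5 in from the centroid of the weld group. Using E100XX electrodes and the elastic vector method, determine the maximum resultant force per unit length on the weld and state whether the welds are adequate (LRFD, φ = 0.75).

E100XX → F_EXX = 100 ksi.
Total weld length L_w = 23 in. Treat welds as unit-width lines.
Polar moment about centroid: J = 2[d³/12 + d(b/2)²] = 2[11.5³/12 + 11.5×3²] = 460.5 in³.
Direct shear f_v = P/L_w = 96.6 / 23 = 4.2 kip/in (vertical).
Torsion M = P·e = 96.6 × 6.5 = 627.9 kip·in.
Critical point at (x, y) = (3, 5.75) from centroid. f_tx = M·y/J = 7.841 kip/in; f_ty = M·x/J = 4.091 kip/in.
Resultant f_max = √[f_tx² + (f_v + f_ty)²] = √[7.841² + (4.2 + 4.091)²] = 11.41 kip/in.
Capacity per unit length: φr_n = 0.75 × 0.6 × 100 × (0.707 × 0.3125) = 9.942 kip/in.
11.41 > 9.942 → NOT adequate.

f_max ≈ 11.4 kip/in; NOT adequate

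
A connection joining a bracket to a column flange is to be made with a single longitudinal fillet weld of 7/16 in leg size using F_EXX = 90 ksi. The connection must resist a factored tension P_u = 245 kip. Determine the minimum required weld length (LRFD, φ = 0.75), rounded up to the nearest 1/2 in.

Throat t_e = 0.707 × 0.4375 = 0.3093 in.
φr_n = 0.75 × 0.6 × 90 × 0.3093 = 12.53 kip/in.
L_req = P_u / φr_n = 245 / 12.53 = 19.56 in total.
Round up → use L = 20 in.

L = 20 in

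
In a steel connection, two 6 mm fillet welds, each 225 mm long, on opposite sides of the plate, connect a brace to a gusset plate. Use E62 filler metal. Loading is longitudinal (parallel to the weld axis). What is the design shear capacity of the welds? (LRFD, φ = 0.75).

E62XX → F_EXX = 620 MPa.
Effective throat t_e = 0.707 × 6 = 4.242 mm.
Total length L = 450 mm; A_we = 4.242 × 450 = 1909 mm².
F_nw = 0.6 F_EXX = 0.6 × 620 = 372 MPa.
φR_n = 0.75 × 372 × 1909 × 10⁻³ = 532.6 kN.

φR_n ≈ 533 kN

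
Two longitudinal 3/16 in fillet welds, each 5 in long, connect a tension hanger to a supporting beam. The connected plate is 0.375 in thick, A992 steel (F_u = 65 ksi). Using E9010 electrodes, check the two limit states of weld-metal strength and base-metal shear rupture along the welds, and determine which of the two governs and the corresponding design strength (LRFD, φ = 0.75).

φR_n ≈ 53.7 kip (weld metal governs)

E90XX → F_EXX = 90 ksi.
t_e = 0.707 × 0.1875 = 0.1326 in; L = 10 in.
Weld metal: φR_n = 0.75 × 0.6 × 90 × 0.1326 × 10 = 53.69 kip.
Base metal (shear rupture): φR_n = 0.75 × 0.6 × 65 × 0.375 × 10 = 109.7 kip.
Governing: weld metal.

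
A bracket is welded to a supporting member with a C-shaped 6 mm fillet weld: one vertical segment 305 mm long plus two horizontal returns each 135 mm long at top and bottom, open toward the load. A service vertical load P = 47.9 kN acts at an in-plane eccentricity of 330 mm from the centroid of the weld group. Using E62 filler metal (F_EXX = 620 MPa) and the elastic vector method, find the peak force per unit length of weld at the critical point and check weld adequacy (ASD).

Total weld length L_w = 575 mm. Treat welds as unit-width lines.
Centroid: x̄ = 2×135×67.5 / 575 = 31.7 mm from the vertical weld.
Polar moment about centroid: J = I_x + I_y = [305³/12 + 2×135×152.5²] + [305×31.7² + 2(135³/12 + 135×35.8²)] = 9706000 mm³.
Direct shear f_v = P/L_w = 47.9×10³ / 575 = 83.3 N/mm (vertical).
Torsion M = P·e = 47.9×10³ × 330 = 15807000 N·mm.
Critical point at (x, y) = (103.3, 152.5) from centroid. f_tx = M·y/J = 248.4 N/mm; f_ty = M·x/J = 168.2 N/mm.
Resultant f_max = √[f_tx² + (f_v + f_ty)²] = √[248.4² + (83.3 + 168.2)²] = 353.5 N/mm.
Capacity per unit length: r_n/Ω = (1/2.0) × 0.6 × 620 × (0.707 × 6) = 789 N/mm.
353.5 ≤ 789 → adequate.

f_max ≈ 353 N/mm; adequate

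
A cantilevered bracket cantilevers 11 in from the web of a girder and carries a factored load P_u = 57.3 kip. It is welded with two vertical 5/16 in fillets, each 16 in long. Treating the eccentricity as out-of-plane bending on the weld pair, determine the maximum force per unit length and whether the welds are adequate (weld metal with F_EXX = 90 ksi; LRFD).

L_w = 2 × 16 = 32 in; section modulus (unit throat) S = 2 × L²/6 = 85.33 in².
Direct shear f_v = P/L_w = 57.3/32 = 1.791 kip/in.
Moment M = P × e = 57.3 × 11 = 630.3 kip·in; bending f_b = M/S = 7.386 kip/in.
f_max = √(f_v² + f_b²) = √(1.791² + 7.386²) = 7.6 kip/in.
φr_n = 0.75 × 0.6 × 90 × (0.707 × 0.3125) = 8.948 kip/in → adequate.

f_max ≈ 7.6 kip/in; adequate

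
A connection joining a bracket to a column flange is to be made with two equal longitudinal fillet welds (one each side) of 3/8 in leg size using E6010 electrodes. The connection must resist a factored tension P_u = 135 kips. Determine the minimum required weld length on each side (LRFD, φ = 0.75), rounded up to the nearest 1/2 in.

L = 9.5 in on each side

E60XX → F_EXX = 60 ksi.
Throat t_e = 0.707 × 0.375 = 0.2651 in.
φr_n = 0.75 × 0.6 × 60 × 0.2651 = 7.158 kips/in.
L_req = P_u / φr_n = 135 / 7.158 = 18.86 in total.
Per side: 18.86 / 2 = 9.43 in.
Round up → use L = 9.5 in on each side.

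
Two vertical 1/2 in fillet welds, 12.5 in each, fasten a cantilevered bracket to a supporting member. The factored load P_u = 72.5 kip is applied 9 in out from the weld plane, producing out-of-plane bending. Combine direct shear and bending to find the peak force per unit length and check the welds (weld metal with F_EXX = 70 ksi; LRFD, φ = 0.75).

f_max ≈ 12.9 kip/in; NOT adequate

L_w = 2 × 12.5 = 25 in; section modulus (unit throat) S = 2 × L²/6 = 52.08 in².
Direct shear f_v = P/L_w = 72.5/25 = 2.9 kip/in.
Moment M = P × e = 72.5 × 9 = 652.5 kip·in; bending f_b = M/S = 12.53 kip/in.
f_max = √(f_v² + f_b²) = √(2.9² + 12.53²) = 12.86 kip/in.
φr_n = 0.75 × 0.6 × 70 × (0.707 × 0.5) = 11.14 kip/in → NOT adequate.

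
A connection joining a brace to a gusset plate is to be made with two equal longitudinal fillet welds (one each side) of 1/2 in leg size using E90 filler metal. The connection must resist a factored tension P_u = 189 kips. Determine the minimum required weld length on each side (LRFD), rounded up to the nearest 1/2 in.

E90XX → F_EXX = 90 ksi.
Throat t_e = 0.707 × 0.5 = 0.3535 in.
φr_n = 0.75 × 0.6 × 90 × 0.3535 = 14.32 kips/in.
L_req = P_u / φr_n = 189 / 14.32 = 13.2 in total.
Per side: 13.2 / 2 = 6.601 in.
Round up → use L = 7 in on each side.

L = 7 in on each side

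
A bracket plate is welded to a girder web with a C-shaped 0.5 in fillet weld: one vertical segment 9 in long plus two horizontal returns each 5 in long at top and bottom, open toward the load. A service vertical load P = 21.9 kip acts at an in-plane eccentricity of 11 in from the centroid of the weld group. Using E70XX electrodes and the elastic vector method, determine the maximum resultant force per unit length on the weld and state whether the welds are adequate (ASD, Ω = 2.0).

f_max ≈ 5.27 kip/in; adequate

E70XX → F_EXX = 70 ksi.
Total weld length L_w = 19 in. Treat welds as unit-width lines.
Centroid: x̄ = 2×5×2.5 / 19 = 1.316 in from the vertical weld.
Polar moment about centroid: J = I_x + I_y = [9³/12 + 2×5×4.5²] + [9×1.316² + 2(5³/12 + 5×1.184²)] = 313.7 in³.
Direct shear f_v = P/L_w = 21.9 / 19 = 1.153 kip/in (vertical).
Torsion M = P·e = 21.9 × 11 = 240.9 kip·in.
Critical point at (x, y) = (3.684, 4.5) from centroid. f_tx = M·y/J = 3.456 kip/in; f_ty = M·x/J = 2.829 kip/in.
Resultant f_max = √[f_tx² + (f_v + f_ty)²] = √[3.456² + (1.153 + 2.829)²] = 5.272 kip/in.
Capacity per unit length: r_n/Ω = (1/2.0) × 0.6 × 70 × (0.707 × 0.5) = 7.423 kip/in.
5.272 ≤ 7.423 → adequate.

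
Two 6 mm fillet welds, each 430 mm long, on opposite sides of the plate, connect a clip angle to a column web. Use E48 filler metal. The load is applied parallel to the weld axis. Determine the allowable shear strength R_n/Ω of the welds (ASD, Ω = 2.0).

R_n/Ω ≈ 525 kN

E48XX → F_EXX = 480 MPa.
Effective throat t_e = 0.707 × 6 = 4.242 mm.
Total length L = 860 mm; A_we = 4.242 × 860 = 3648 mm².
F_nw = 0.6 F_EXX = 0.6 × 480 = 288 MPa.
R_n = 288 × 3648 × 10⁻³ = 1051 kN; R_n/Ω = 1051/2.0 = 525.3 kN.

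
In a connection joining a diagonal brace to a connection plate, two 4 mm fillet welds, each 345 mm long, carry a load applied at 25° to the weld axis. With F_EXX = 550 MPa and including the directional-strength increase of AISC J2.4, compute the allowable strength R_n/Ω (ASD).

t_e = 0.707 × 4 = 2.828 mm; A_we = 2.828 × 690 = 1951 mm².
Directional factor: 1.0 + 0.5 sin^1.5(25°) = 1.137.
F_nw = 0.6 × 550 × 1.137 = 375.3 MPa.
R_n/Ω = (375.3 × 1951) / 2.0 × 10⁻³ = 366.2 kN.

R_n/Ω ≈ 366 kN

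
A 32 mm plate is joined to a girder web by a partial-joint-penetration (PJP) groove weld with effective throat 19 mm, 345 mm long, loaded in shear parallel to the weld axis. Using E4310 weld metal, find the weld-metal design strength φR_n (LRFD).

E43XX → F_EXX = 430 MPa.
Effective throat (given) t_e = 19 mm.
A_we = 19 × 345 = 6555 mm².
F_nw = 0.6 F_EXX = 258 MPa.
φR_n = 0.75 × 258 × 6555 × 10⁻³ = 1268 kN.

φR_n ≈ 1270 kN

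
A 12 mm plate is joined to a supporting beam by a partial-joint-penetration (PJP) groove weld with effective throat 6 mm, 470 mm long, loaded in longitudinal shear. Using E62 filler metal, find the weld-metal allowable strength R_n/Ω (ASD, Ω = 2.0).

R_n/Ω ≈ 525 kN

E62XX → F_EXX = 620 MPa.
Effective throat (given) t_e = 6 mm.
A_we = 6 × 470 = 2820 mm².
F_nw = 0.6 F_EXX = 372 MPa.
R_n/Ω = (372 × 2820) / 2.0 × 10⁻³ = 524.5 kN.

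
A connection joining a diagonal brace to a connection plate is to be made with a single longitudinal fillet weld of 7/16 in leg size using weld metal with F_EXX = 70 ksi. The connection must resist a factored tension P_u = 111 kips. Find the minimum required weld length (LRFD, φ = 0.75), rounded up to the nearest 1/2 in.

Throat t_e = 0.707 × 0.4375 = 0.3093 in.
φr_n = 0.75 × 0.6 × 70 × 0.3093 = 9.743 kips/in.
L_req = P_u / φr_n = 111 / 9.743 = 11.39 in total.
Round up → use L = 11.5 in.

L = 11.5 in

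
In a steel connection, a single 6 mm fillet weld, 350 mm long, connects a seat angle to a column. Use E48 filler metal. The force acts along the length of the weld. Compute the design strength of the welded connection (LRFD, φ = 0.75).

E48XX → F_EXX = 480 MPa.
Effective throat t_e = 0.707 × 6 = 4.242 mm.
Total length L = 350 mm; A_we = 4.242 × 350 = 1485 mm².
F_nw = 0.6 F_EXX = 0.6 × 480 = 288 MPa.
φR_n = 0.75 × 288 × 1485 × 10⁻³ = 320.7 kN.

φR_n ≈ 321 kN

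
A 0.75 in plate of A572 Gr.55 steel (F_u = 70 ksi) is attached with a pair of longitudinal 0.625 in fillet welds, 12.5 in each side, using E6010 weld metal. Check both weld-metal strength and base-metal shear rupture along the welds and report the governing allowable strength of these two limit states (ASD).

R_n/Ω ≈ 199 kip (weld metal governs)

E60XX → F_EXX = 60 ksi.
t_e = 0.707 × 0.625 = 0.4419 in; L = 25 in.
Weld metal: R_n/Ω = (1/2.0) × 0.6 × 60 × 0.4419 × 25 = 198.8 kip.
Base metal (shear rupture): R_n/Ω = (1/2.0) × 0.6 × 70 × 0.75 × 25 = 393.8 kip.
Governing: weld metal.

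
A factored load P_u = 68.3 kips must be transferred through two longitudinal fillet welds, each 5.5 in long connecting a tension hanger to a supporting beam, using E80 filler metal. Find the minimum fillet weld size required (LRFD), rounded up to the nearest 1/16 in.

w = 1/4 in

E80XX → F_EXX = 80 ksi.
Total weld length L = 11 in.
Required throat t_e = P_u / (φ × 0.6 F_EXX × L) = 68.3 / (0.75 × 0.6 × 80 × 11) = 0.1725 in.
Required leg w = t_e / 0.707 = 0.244 in → use 1/4 in.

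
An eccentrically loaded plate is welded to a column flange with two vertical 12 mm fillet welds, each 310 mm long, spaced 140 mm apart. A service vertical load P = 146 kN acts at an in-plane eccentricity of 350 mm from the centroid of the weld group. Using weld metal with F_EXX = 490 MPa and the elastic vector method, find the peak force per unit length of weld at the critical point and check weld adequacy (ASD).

Total weld length L_w = 620 mm. Treat welds as unit-width lines.
Polar moment about centroid: J = 2[d³/12 + d(b/2)²] = 2[310³/12 + 310×70²] = 8003000 mm³.
Direct shear f_v = P/L_w = 146×10³ / 620 = 235.5 N/mm (vertical).
Torsion M = P·e = 146×10³ × 350 = 51100000 N·mm.
Critical point at (x, y) = (70, 155) from centroid. f_tx = M·y/J = 989.7 N/mm; f_ty = M·x/J = 446.9 N/mm.
Resultant f_max = √[f_tx² + (f_v + f_ty)²] = √[989.7² + (235.5 + 446.9)²] = 1202 N/mm.
Capacity per unit length: r_n/Ω = (1/2.0) × 0.6 × 490 × (0.707 × 12) = 1247 N/mm.
1202 ≤ 1247 → adequate.

f_max ≈ 1200 N/mm; adequate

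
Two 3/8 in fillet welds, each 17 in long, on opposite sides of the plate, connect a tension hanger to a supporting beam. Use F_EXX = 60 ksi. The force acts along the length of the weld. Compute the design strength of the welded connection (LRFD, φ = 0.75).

φR_n ≈ 243 kips

Effective throat t_e = 0.707 × 0.375 = 0.2651 in.
Total length L = 34 in; A_we = 0.2651 × 34 = 9.014 in².
F_nw = 0.6 F_EXX = 0.6 × 60 = 36 ksi.
φR_n = 0.75 × 36 × 9.014 = 243.4 kips.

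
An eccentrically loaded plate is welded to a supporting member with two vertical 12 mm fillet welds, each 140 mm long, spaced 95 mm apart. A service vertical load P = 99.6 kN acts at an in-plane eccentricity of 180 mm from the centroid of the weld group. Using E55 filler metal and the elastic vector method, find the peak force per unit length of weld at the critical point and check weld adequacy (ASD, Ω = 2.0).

E55XX → F_EXX = 550 MPa.
Total weld length L_w = 280 mm. Treat welds as unit-width lines.
Polar moment about centroid: J = 2[d³/12 + d(b/2)²] = 2[140³/12 + 140×47.5²] = 1089000 mm³.
Direct shear f_v = P/L_w = 99.6×10³ / 280 = 355.7 N/mm (vertical).
Torsion M = P·e = 99.6×10³ × 180 = 17928000 N·mm.
Critical point at (x, y) = (47.5, 70) from centroid. f_tx = M·y/J = 1152 N/mm; f_ty = M·x/J = 781.9 N/mm.
Resultant f_max = √[f_tx² + (f_v + f_ty)²] = √[1152² + (355.7 + 781.9)²] = 1619 N/mm.
Capacity per unit length: r_n/Ω = (1/2.0) × 0.6 × 550 × (0.707 × 12) = 1400 N/mm.
1619 > 1400 → NOT adequate.

f_max ≈ 1620 N/mm; NOT adequate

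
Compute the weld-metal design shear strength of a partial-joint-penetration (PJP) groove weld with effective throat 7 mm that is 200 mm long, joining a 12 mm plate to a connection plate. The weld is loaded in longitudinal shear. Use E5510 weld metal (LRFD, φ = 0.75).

E55XX → F_EXX = 550 MPa.
Effective throat (given) t_e = 7 mm.
A_we = 7 × 200 = 1400 mm².
F_nw = 0.6 F_EXX = 330 MPa.
φR_n = 0.75 × 330 × 1400 × 10⁻³ = 346.5 kN.

φR_n ≈ 346 kN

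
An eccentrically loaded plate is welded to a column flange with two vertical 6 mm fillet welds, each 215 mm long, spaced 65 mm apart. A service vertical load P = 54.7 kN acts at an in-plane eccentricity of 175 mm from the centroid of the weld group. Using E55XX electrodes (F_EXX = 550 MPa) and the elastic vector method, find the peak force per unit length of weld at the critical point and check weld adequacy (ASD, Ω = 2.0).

f_max ≈ 560 N/mm; adequate

Total weld length L_w = 430 mm. Treat welds as unit-width lines.
Polar moment about centroid: J = 2[d³/12 + d(b/2)²] = 2[215³/12 + 215×32.5²] = 2111000 mm³.
Direct shear f_v = P/L_w = 54.7×10³ / 430 = 127.2 N/mm (vertical).
Torsion M = P·e = 54.7×10³ × 175 = 9572500 N·mm.
Critical point at (x, y) = (32.5, 107.5) from centroid. f_tx = M·y/J = 487.6 N/mm; f_ty = M·x/J = 147.4 N/mm.
Resultant f_max = √[f_tx² + (f_v + f_ty)²] = √[487.6² + (127.2 + 147.4)²] = 559.6 N/mm.
Capacity per unit length: r_n/Ω = (1/2.0) × 0.6 × 550 × (0.707 × 6) = 699.9 N/mm.
559.6 ≤ 699.9 → adequate.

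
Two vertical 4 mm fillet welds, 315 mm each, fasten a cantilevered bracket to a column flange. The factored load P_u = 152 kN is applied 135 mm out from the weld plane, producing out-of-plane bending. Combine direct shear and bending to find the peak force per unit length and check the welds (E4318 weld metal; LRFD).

f_max ≈ 666 N/mm; NOT adequate

E43XX → F_EXX = 430 MPa.
L_w = 2 × 315 = 630 mm; section modulus (unit throat) S = 2 × L²/6 = 33080 mm².
Direct shear f_v = P/L_w = 152×10³/630 = 241.3 N/mm.
Moment M = P × e = 152×10³ × 135 = 20520000 N·mm; bending f_b = M/S = 620.4 N/mm.
f_max = √(f_v² + f_b²) = √(241.3² + 620.4²) = 665.7 N/mm.
φr_n = 0.75 × 0.6 × 430 × (0.707 × 4) = 547.2 N/mm → NOT adequate.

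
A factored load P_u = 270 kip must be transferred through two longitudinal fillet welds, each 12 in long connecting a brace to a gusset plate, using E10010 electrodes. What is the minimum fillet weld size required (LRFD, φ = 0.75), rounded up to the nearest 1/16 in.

w = 3/8 in

E100XX → F_EXX = 100 ksi.
Total weld length L = 24 in.
Required throat t_e = P_u / (φ × 0.6 F_EXX × L) = 270 / (0.75 × 0.6 × 100 × 24) = 0.25 in.
Required leg w = t_e / 0.707 = 0.3536 in → use 3/8 in.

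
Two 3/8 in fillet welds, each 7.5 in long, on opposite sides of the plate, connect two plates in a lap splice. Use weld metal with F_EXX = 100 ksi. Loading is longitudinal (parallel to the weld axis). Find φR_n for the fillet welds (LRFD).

φR_n ≈ 179 kips

Effective throat t_e = 0.707 × 0.375 = 0.2651 in.
Total length L = 15 in; A_we = 0.2651 × 15 = 3.977 in².
F_nw = 0.6 F_EXX = 0.6 × 100 = 60 ksi.
φR_n = 0.75 × 60 × 3.977 = 179 kips.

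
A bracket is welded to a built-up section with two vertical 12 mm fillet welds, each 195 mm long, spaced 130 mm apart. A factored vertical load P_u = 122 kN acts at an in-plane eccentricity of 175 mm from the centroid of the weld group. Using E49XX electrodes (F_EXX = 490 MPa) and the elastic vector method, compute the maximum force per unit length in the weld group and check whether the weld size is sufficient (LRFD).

Total weld length L_w = 390 mm. Treat welds as unit-width lines.
Polar moment about centroid: J = 2[d³/12 + d(b/2)²] = 2[195³/12 + 195×65²] = 2884000 mm³.
Direct shear f_v = P/L_w = 122×10³ / 390 = 312.8 N/mm (vertical).
Torsion M = P·e = 122×10³ × 175 = 21350000 N·mm.
Critical point at (x, y) = (65, 97.5) from centroid. f_tx = M·y/J = 721.9 N/mm; f_ty = M·x/J = 481.3 N/mm.
Resultant f_max = √[f_tx² + (f_v + f_ty)²] = √[721.9² + (312.8 + 481.3)²] = 1073 N/mm.
Capacity per unit length: φr_n = 0.75 × 0.6 × 490 × (0.707 × 12) = 1871 N/mm.
1073 ≤ 1871 → adequate.

f_max ≈ 1070 N/mm; adequate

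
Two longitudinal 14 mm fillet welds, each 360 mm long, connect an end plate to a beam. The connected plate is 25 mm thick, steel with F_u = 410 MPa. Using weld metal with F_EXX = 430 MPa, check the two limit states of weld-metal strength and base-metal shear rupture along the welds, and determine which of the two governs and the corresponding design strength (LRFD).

t_e = 0.707 × 14 = 9.898 mm; L = 720 mm.
Weld metal: φR_n = 0.75 × 0.6 × 430 × 9.898 × 720 × 10⁻³ = 1379 kN.
Base metal (shear rupture): φR_n = 0.75 × 0.6 × 410 × 25 × 720 × 10⁻³ = 3321 kN.
Governing: weld metal.

φR_n ≈ 1380 kN (weld metal governs)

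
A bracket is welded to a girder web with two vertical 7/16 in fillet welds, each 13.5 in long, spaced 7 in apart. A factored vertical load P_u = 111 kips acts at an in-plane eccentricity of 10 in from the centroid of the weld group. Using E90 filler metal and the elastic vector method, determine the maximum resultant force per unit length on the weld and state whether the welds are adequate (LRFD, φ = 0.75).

f_max ≈ 13.8 kip/in; NOT adequate

E90XX → F_EXX = 90 ksi.
Total weld length L_w = 27 in. Treat welds as unit-width lines.
Polar moment about centroid: J = 2[d³/12 + d(b/2)²] = 2[13.5³/12 + 13.5×3.5²] = 740.8 in³.
Direct shear f_v = P/L_w = 111 / 27 = 4.111 kip/in (vertical).
Torsion M = P·e = 111 × 10 = 1110 kip·in.
Critical point at (x, y) = (3.5, 6.75) from centroid. f_tx = M·y/J = 10.11 kip/in; f_ty = M·x/J = 5.244 kip/in.
Resultant f_max = √[f_tx² + (f_v + f_ty)²] = √[10.11² + (4.111 + 5.244)²] = 13.78 kip/in.
Capacity per unit length: φr_n = 0.75 × 0.6 × 90 × (0.707 × 0.4375) = 12.53 kip/in.
13.78 > 12.53 → NOT adequate.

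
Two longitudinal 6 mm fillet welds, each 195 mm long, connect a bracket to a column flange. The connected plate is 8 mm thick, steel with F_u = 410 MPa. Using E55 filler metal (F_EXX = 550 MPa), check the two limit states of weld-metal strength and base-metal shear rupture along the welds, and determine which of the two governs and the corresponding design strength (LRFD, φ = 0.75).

t_e = 0.707 × 6 = 4.242 mm; L = 390 mm.
Weld metal: φR_n = 0.75 × 0.6 × 550 × 4.242 × 390 × 10⁻³ = 409.5 kN.
Base metal (shear rupture): φR_n = 0.75 × 0.6 × 410 × 8 × 390 × 10⁻³ = 575.6 kN.
Governing: weld metal.

φR_n ≈ 409 kN (weld metal governs)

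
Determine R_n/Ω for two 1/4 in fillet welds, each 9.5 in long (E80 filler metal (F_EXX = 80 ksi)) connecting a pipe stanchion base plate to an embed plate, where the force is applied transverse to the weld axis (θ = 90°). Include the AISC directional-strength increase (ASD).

t_e = 0.707 × 0.25 = 0.1767 in; A_we = 0.1767 × 19 = 3.358 in².
Directional factor: 1.0 + 0.5 sin^1.5(90°) = 1.5.
F_nw = 0.6 × 80 × 1.5 = 72 ksi.
R_n/Ω = (72 × 3.358) / 2.0 = 120.9 kips.

R_n/Ω ≈ 121 kips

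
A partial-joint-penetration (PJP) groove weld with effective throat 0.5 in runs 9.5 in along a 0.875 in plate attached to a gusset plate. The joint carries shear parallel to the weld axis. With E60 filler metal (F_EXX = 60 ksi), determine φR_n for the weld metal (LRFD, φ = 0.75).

φR_n ≈ 128 kip

Effective throat (given) t_e = 0.5 in.
A_we = 0.5 × 9.5 = 4.75 in².
F_nw = 0.6 F_EXX = 36 ksi.
φR_n = 0.75 × 36 × 4.75 = 128.2 kip.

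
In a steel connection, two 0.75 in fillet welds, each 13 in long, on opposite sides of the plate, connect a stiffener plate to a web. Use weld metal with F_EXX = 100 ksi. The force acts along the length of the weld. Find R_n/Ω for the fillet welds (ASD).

Effective throat t_e = 0.707 × 0.75 = 0.5302 in.
Total length L = 26 in; A_we = 0.5302 × 26 = 13.79 in².
F_nw = 0.6 F_EXX = 0.6 × 100 = 60 ksi.
R_n = 60 × 13.79 = 827.2 kips; R_n/Ω = 827.2/2.0 = 413.6 kips.

R_n/Ω ≈ 414 kips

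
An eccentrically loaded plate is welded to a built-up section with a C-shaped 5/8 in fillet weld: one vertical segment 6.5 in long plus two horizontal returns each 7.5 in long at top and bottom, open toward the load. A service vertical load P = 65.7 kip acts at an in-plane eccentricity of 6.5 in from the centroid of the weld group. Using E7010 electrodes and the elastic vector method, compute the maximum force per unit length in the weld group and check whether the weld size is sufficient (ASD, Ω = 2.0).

E70XX → F_EXX = 70 ksi.
Total weld length L_w = 21.5 in. Treat welds as unit-width lines.
Centroid: x̄ = 2×7.5×3.75 / 21.5 = 2.616 in from the vertical weld.
Polar moment about centroid: J = I_x + I_y = [6.5³/12 + 2×7.5×3.25²] + [6.5×2.616² + 2(7.5³/12 + 7.5×1.134²)] = 315.4 in³.
Direct shear f_v = P/L_w = 65.7 / 21.5 = 3.056 kip/in (vertical).
Torsion M = P·e = 65.7 × 6.5 = 427.05 kip·in.
Critical point at (x, y) = (4.884, 3.25) from centroid. f_tx = M·y/J = 4.4 kip/in; f_ty = M·x/J = 6.612 kip/in.
Resultant f_max = √[f_tx² + (f_v + f_ty)²] = √[4.4² + (3.056 + 6.612)²] = 10.62 kip/in.
Capacity per unit length: r_n/Ω = (1/2.0) × 0.6 × 70 × (0.707 × 0.625) = 9.279 kip/in.
10.62 > 9.279 → NOT adequate.

f_max ≈ 10.6 kip/in; NOT adequate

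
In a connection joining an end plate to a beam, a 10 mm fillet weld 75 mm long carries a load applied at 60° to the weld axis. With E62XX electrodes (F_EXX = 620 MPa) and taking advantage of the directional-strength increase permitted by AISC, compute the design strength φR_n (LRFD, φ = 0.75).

φR_n ≈ 208 kN

t_e = 0.707 × 10 = 7.07 mm; A_we = 7.07 × 75 = 530.2 mm².
Directional factor: 1.0 + 0.5 sin^1.5(60°) = 1.403.
F_nw = 0.6 × 620 × 1.403 = 521.9 MPa.
φR_n = 0.75 × 521.9 × 530.2 × 10⁻³ = 207.6 kN.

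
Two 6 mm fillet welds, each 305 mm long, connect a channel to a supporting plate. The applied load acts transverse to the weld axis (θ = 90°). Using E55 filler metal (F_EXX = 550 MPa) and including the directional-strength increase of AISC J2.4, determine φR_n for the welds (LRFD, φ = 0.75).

t_e = 0.707 × 6 = 4.242 mm; A_we = 4.242 × 610 = 2588 mm².
Directional factor: 1.0 + 0.5 sin^1.5(90°) = 1.5.
F_nw = 0.6 × 550 × 1.5 = 495 MPa.
φR_n = 0.75 × 495 × 2588 × 10⁻³ = 960.7 kN.

φR_n ≈ 961 kN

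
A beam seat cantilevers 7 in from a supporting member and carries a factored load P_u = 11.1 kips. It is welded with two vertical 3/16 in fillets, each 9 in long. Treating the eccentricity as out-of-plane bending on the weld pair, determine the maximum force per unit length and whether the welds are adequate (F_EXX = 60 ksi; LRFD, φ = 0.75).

f_max ≈ 2.94 kip/in; adequate

L_w = 2 × 9 = 18 in; section modulus (unit throat) S = 2 × L²/6 = 27 in².
Direct shear f_v = P/L_w = 11.1/18 = 0.6167 kip/in.
Moment M = P × e = 11.1 × 7 = 77.7 kip·in; bending f_b = M/S = 2.878 kip/in.
f_max = √(f_v² + f_b²) = √(0.6167² + 2.878²) = 2.943 kip/in.
φr_n = 0.75 × 0.6 × 60 × (0.707 × 0.1875) = 3.579 kip/in → adequate.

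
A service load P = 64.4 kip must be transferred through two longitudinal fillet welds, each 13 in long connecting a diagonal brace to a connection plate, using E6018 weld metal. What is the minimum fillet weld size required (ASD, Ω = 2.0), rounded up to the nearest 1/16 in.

w = 1/4 in

E60XX → F_EXX = 60 ksi.
Total weld length L = 26 in.
Required throat t_e = P × Ω / (0.6 F_EXX × L) = 64.4 × 2.0 / (0.6 × 60 × 26) = 0.1376 in.
Required leg w = t_e / 0.707 = 0.1946 in → use 1/4 in.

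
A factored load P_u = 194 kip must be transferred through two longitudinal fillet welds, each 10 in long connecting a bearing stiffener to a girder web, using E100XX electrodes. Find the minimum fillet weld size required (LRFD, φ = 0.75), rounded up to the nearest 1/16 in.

w = 5/16 in

E100XX → F_EXX = 100 ksi.
Total weld length L = 20 in.
Required throat t_e = P_u / (φ × 0.6 F_EXX × L) = 194 / (0.75 × 0.6 × 100 × 20) = 0.2156 in.
Required leg w = t_e / 0.707 = 0.3049 in → use 5/16 in.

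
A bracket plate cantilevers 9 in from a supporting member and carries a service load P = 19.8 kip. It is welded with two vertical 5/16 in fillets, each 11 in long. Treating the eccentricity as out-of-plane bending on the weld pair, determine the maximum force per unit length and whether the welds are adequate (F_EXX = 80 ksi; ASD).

f_max ≈ 4.51 kip/in; adequate

L_w = 2 × 11 = 22 in; section modulus (unit throat) S = 2 × L²/6 = 40.33 in².
Direct shear f_v = P/L_w = 19.8/22 = 0.9 kip/in.
Moment M = P × e = 19.8 × 9 = 178.2 kip·in; bending f_b = M/S = 4.418 kip/in.
f_max = √(f_v² + f_b²) = √(0.9² + 4.418²) = 4.509 kip/in.
r_n/Ω = (1/2.0) × 0.6 × 80 × (0.707 × 0.3125) = 5.302 kip/in → adequate.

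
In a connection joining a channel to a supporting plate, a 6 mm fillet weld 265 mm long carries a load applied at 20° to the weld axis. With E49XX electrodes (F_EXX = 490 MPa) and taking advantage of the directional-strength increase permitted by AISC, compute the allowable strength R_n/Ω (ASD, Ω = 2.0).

R_n/Ω ≈ 182 kN

t_e = 0.707 × 6 = 4.242 mm; A_we = 4.242 × 265 = 1124 mm².
Directional factor: 1.0 + 0.5 sin^1.5(20°) = 1.1.
F_nw = 0.6 × 490 × 1.1 = 323.4 MPa.
R_n/Ω = (323.4 × 1124) / 2.0 × 10⁻³ = 181.8 kN.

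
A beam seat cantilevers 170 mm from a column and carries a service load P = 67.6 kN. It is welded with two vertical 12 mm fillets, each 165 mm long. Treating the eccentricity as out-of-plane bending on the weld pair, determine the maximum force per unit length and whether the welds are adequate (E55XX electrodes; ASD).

f_max ≈ 1280 N/mm; adequate

E55XX → F_EXX = 550 MPa.
L_w = 2 × 165 = 330 mm; section modulus (unit throat) S = 2 × L²/6 = 9075 mm².
Direct shear f_v = P/L_w = 67.6×10³/330 = 204.8 N/mm.
Moment M = P × e = 67.6×10³ × 170 = 11492000 N·mm; bending f_b = M/S = 1266 N/mm.
f_max = √(f_v² + f_b²) = √(204.8² + 1266²) = 1283 N/mm.
r_n/Ω = (1/2.0) × 0.6 × 550 × (0.707 × 12) = 1400 N/mm → adequate.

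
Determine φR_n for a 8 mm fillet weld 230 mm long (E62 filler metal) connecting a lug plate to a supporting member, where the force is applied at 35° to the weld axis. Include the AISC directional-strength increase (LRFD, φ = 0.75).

φR_n ≈ 442 kN

E62XX → F_EXX = 620 MPa.
t_e = 0.707 × 8 = 5.656 mm; A_we = 5.656 × 230 = 1301 mm².
Directional factor: 1.0 + 0.5 sin^1.5(35°) = 1.217.
F_nw = 0.6 × 620 × 1.217 = 452.8 MPa.
φR_n = 0.75 × 452.8 × 1301 × 10⁻³ = 441.8 kN.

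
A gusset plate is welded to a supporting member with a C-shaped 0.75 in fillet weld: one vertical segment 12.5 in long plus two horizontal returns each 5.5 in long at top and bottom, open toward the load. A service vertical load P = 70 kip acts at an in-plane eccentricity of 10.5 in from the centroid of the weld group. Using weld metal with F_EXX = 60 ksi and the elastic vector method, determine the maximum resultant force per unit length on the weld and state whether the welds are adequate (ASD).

f_max ≈ 10.3 kip/in; NOT adequate

Total weld length L_w = 23.5 in. Treat welds as unit-width lines.
Centroid: x̄ = 2×5.5×2.75 / 23.5 = 1.287 in from the vertical weld.
Polar moment about centroid: J = I_x + I_y = [12.5³/12 + 2×5.5×6.25²] + [12.5×1.287² + 2(5.5³/12 + 5.5×1.463²)] = 664.4 in³.
Direct shear f_v = P/L_w = 70 / 23.5 = 2.979 kip/in (vertical).
Torsion M = P·e = 70 × 10.5 = 735 kip·in.
Critical point at (x, y) = (4.213, 6.25) from centroid. f_tx = M·y/J = 6.914 kip/in; f_ty = M·x/J = 4.66 kip/in.
Resultant f_max = √[f_tx² + (f_v + f_ty)²] = √[6.914² + (2.979 + 4.66)²] = 10.3 kip/in.
Capacity per unit length: r_n/Ω = (1/2.0) × 0.6 × 60 × (0.707 × 0.75) = 9.544 kip/in.
10.3 > 9.544 → NOT adequate.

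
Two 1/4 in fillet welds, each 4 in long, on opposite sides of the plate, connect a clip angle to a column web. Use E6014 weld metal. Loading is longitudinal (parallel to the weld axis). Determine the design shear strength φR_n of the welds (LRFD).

E60XX → F_EXX = 60 ksi.
Effective throat t_e = 0.707 × 0.25 = 0.1767 in.
Total length L = 8 in; A_we = 0.1767 × 8 = 1.414 in².
F_nw = 0.6 F_EXX = 0.6 × 60 = 36 ksi.
φR_n = 0.75 × 36 × 1.414 = 38.18 kips.

φR_n ≈ 38.2 kips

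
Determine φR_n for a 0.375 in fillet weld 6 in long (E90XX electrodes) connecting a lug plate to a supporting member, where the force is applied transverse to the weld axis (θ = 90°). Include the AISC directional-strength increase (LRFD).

φR_n ≈ 96.6 kip

E90XX → F_EXX = 90 ksi.
t_e = 0.707 × 0.375 = 0.2651 in; A_we = 0.2651 × 6 = 1.591 in².
Directional factor: 1.0 + 0.5 sin^1.5(90°) = 1.5.
F_nw = 0.6 × 90 × 1.5 = 81 ksi.
φR_n = 0.75 × 81 × 1.591 = 96.64 kip.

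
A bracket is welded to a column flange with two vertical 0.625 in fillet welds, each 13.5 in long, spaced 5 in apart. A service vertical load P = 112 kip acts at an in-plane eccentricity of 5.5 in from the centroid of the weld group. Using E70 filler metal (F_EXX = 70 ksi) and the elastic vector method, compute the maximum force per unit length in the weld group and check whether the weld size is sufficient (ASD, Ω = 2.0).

f_max ≈ 9.9 kip/in; NOT adequate

Total weld length L_w = 27 in. Treat welds as unit-width lines.
Polar moment about centroid: J = 2[d³/12 + d(b/2)²] = 2[13.5³/12 + 13.5×2.5²] = 578.8 in³.
Direct shear f_v = P/L_w = 112 / 27 = 4.148 kip/in (vertical).
Torsion M = P·e = 112 × 5.5 = 616 kip·in.
Critical point at (x, y) = (2.5, 6.75) from centroid. f_tx = M·y/J = 7.184 kip/in; f_ty = M·x/J = 2.661 kip/in.
Resultant f_max = √[f_tx² + (f_v + f_ty)²] = √[7.184² + (4.148 + 2.661)²] = 9.898 kip/in.
Capacity per unit length: r_n/Ω = (1/2.0) × 0.6 × 70 × (0.707 × 0.625) = 9.279 kip/in.
9.898 > 9.279 → NOT adequate.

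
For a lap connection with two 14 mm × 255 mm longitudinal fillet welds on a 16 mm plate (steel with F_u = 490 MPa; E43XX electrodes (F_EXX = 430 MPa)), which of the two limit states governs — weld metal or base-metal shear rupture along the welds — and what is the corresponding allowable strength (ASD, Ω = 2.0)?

t_e = 0.707 × 14 = 9.898 mm; L = 510 mm.
Weld metal: R_n/Ω = (1/2.0) × 0.6 × 430 × 9.898 × 510 × 10⁻³ = 651.2 kN.
Base metal (shear rupture): R_n/Ω = (1/2.0) × 0.6 × 490 × 16 × 510 × 10⁻³ = 1200 kN.
Governing: weld metal.

R_n/Ω ≈ 651 kN (weld metal governs)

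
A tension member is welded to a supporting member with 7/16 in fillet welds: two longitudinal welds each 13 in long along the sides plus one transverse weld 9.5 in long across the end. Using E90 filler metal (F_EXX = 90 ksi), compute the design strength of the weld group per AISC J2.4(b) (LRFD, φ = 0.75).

φR_n ≈ 455 kips

t_e = 0.707 × 0.4375 = 0.3093 in.
R_nwl = 0.6 × 90 × 0.3093 × 26 = 434.3 kips (longitudinal, 2 welds).
R_nwt = 0.6 × 90 × 0.3093 × 9.5 = 158.7 kips (transverse, base value).
(i) R_nwl + R_nwt = 593 kips; (ii) 0.85 R_nwl + 1.5 R_nwt = 607.1 kips.
R_n = max = 607.1 kips [governs: (ii)]; φR_n = 455.4 kips.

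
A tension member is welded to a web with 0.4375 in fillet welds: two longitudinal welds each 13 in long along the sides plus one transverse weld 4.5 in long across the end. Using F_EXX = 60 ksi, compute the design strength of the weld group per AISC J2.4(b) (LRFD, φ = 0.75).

φR_n ≈ 255 kips

t_e = 0.707 × 0.4375 = 0.3093 in.
R_nwl = 0.6 × 60 × 0.3093 × 26 = 289.5 kips (longitudinal, 2 welds).
R_nwt = 0.6 × 60 × 0.3093 × 4.5 = 50.11 kips (transverse, base value).
(i) R_nwl + R_nwt = 339.6 kips; (ii) 0.85 R_nwl + 1.5 R_nwt = 321.3 kips.
R_n = max = 339.6 kips [governs: (i)]; φR_n = 254.7 kips.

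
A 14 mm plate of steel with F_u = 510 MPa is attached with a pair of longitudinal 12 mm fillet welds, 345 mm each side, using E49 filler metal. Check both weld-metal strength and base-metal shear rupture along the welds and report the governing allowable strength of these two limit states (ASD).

R_n/Ω ≈ 861 kN (weld metal governs)

E49XX → F_EXX = 490 MPa.
t_e = 0.707 × 12 = 8.484 mm; L = 690 mm.
Weld metal: R_n/Ω = (1/2.0) × 0.6 × 490 × 8.484 × 690 × 10⁻³ = 860.5 kN.
Base metal (shear rupture): R_n/Ω = (1/2.0) × 0.6 × 510 × 14 × 690 × 10⁻³ = 1478 kN.
Governing: weld metal.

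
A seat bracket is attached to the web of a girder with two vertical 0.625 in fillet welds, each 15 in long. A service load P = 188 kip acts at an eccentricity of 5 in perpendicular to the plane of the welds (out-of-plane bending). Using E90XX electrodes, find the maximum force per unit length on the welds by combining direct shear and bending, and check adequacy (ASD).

E90XX → F_EXX = 90 ksi.
L_w = 2 × 15 = 30 in; section modulus (unit throat) S = 2 × L²/6 = 75 in².
Direct shear f_v = P/L_w = 188/30 = 6.267 kip/in.
Moment M = P × e = 188 × 5 = 940 kip·in; bending f_b = M/S = 12.53 kip/in.
f_max = √(f_v² + f_b²) = √(6.267² + 12.53²) = 14.01 kip/in.
r_n/Ω = (1/2.0) × 0.6 × 90 × (0.707 × 0.625) = 11.93 kip/in → NOT adequate.

f_max ≈ 14 kip/in; NOT adequate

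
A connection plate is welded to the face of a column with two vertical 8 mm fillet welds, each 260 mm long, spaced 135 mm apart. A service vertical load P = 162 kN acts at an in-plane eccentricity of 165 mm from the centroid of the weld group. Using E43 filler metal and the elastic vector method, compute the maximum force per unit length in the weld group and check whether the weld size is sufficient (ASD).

E43XX → F_EXX = 430 MPa.
Total weld length L_w = 520 mm. Treat welds as unit-width lines.
Polar moment about centroid: J = 2[d³/12 + d(b/2)²] = 2[260³/12 + 260×67.5²] = 5299000 mm³.
Direct shear f_v = P/L_w = 162×10³ / 520 = 311.5 N/mm (vertical).
Torsion M = P·e = 162×10³ × 165 = 26730000 N·mm.
Critical point at (x, y) = (67.5, 130) from centroid. f_tx = M·y/J = 655.8 N/mm; f_ty = M·x/J = 340.5 N/mm.
Resultant f_max = √[f_tx² + (f_v + f_ty)²] = √[655.8² + (311.5 + 340.5)²] = 924.8 N/mm.
Capacity per unit length: r_n/Ω = (1/2.0) × 0.6 × 430 × (0.707 × 8) = 729.6 N/mm.
924.8 > 729.6 → NOT adequate.

f_max ≈ 925 N/mm; NOT adequate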